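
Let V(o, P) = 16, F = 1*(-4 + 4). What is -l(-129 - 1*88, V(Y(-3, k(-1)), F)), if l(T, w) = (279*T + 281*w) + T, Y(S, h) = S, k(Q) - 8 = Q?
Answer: 56264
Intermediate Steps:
k(Q) = 8 + Q
F = 0 (F = 1*0 = 0)
l(T, w) = 280*T + 281*w
-l(-129 - 1*88, V(Y(-3, k(-1)), F)) = -(280*(-129 - 1*88) + 281*16) = -(280*(-129 - 88) + 4496) = -(280*(-217) + 4496) = -(-60760 + 4496) = -1*(-56264) = 56264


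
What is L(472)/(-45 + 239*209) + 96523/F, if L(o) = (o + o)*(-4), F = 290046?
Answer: 1860931571/7237517838 ≈ 0.25712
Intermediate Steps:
L(o) = -8*o (L(o) = (2*o)*(-4) = -8*o)
L(472)/(-45 + 239*209) + 96523/F = (-8*472)/(-45 + 239*209) + 96523/290046 = -3776/(-45 + 49951) + 96523*(1/290046) = -3776/49906 + 96523/290046 = -3776*1/49906 + 96523/290046 = -1888/24953 + 96523/290046 = 1860931571/7237517838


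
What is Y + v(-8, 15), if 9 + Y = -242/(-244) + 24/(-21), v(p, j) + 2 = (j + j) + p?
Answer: 9265/854 ≈ 10.849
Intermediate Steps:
v(p, j) = -2 + p + 2*j (v(p, j) = -2 + ((j + j) + p) = -2 + (2*j + p) = -2 + (p + 2*j) = -2 + p + 2*j)
Y = -7815/854 (Y = -9 + (-242/(-244) + 24/(-21)) = -9 + (-242*(-1/244) + 24*(-1/21)) = -9 + (121/122 - 8/7) = -9 - 129/854 = -7815/854 ≈ -9.1510)
Y + v(-8, 15) = -7815/854 + (-2 - 8 + 2*15) = -7815/854 + (-2 - 8 + 30) = -7815/854 + 20 = 9265/854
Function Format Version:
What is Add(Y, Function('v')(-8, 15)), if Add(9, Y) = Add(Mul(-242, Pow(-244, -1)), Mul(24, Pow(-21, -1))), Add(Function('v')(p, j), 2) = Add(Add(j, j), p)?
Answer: Rational(9265, 854) ≈ 10.849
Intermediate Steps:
Function('v')(p, j) = Add(-2, p, Mul(2, j)) (Function('v')(p, j) = Add(-2, Add(Add(j, j), p)) = Add(-2, Add(Mul(2, j), p)) = Add(-2, Add(p, Mul(2, j))) = Add(-2, p, Mul(2, j)))
Y = Rational(-7815, 854) (Y = Add(-9, Add(Mul(-242, Pow(-244, -1)), Mul(24, Pow(-21, -1)))) = Add(-9, Add(Mul(-242, Rational(-1, 244)), Mul(24, Rational(-1, 21)))) = Add(-9, Add(Rational(121, 122), Rational(-8, 7))) = Add(-9, Rational(-129, 854)) = Rational(-7815, 854) ≈ -9.1510)
Add(Y, Function('v')(-8, 15)) = Add(Rational(-7815, 854), Add(-2, -8, Mul(2, 15))) = Add(Rational(-7815, 854), Add(-2, -8, 30)) = Add(Rational(-7815, 854), 20) = Rational(9265, 854)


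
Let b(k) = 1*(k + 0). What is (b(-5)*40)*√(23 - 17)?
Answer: -200*√6 ≈ -489.90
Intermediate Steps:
b(k) = k (b(k) = 1*k = k)
(b(-5)*40)*√(23 - 17) = (-5*40)*√(23 - 17) = -200*√6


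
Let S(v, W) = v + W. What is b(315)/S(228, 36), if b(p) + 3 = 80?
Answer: 7/24 ≈ 0.29167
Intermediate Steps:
b(p) = 77 (b(p) = -3 + 80 = 77)
S(v, W) = W + v
b(315)/S(228, 36) = 77/(36 + 228) = 77/264 = 77*(1/264) = 7/24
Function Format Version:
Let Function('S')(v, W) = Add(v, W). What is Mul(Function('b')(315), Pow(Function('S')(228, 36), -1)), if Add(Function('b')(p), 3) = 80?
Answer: Rational(7, 24) ≈ 0.29167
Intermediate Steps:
Function('b')(p) = 77 (Function('b')(p) = Add(-3, 80) = 77)
Function('S')(v, W) = Add(W, v)
Mul(Function('b')(315), Pow(Function('S')(228, 36), -1)) = Mul(77, Pow(Add(36, 228), -1)) = Mul(77, Pow(264, -1)) = Mul(77, Rational(1, 264)) = Rational(7, 24)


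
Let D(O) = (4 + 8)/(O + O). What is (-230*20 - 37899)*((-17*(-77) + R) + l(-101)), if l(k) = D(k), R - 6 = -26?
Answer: -5532647317/101 ≈ -5.4779e+7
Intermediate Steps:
R = -20 (R = 6 - 26 = -20)
D(O) = 6/O (D(O) = 12/((2*O)) = 12*(1/(2*O)) = 6/O)
l(k) = 6/k
(-230*20 - 37899)*((-17*(-77) + R) + l(-101)) = (-230*20 - 37899)*((-17*(-77) - 20) + 6/(-101)) = (-4600 - 37899)*((1309 - 20) + 6*(-1/101)) = -42499*(1289 - 6/101) = -42499*130183/101 = -5532647317/101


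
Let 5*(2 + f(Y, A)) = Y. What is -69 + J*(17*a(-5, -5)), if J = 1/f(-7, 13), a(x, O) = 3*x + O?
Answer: 31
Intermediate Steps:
a(x, O) = O + 3*x
f(Y, A) = -2 + Y/5
J = -5/17 (J = 1/(-2 + (1/5)*(-7)) = 1/(-2 - 7/5) = 1/(-17/5) = -5/17 ≈ -0.29412)
-69 + J*(17*a(-5, -5)) = -69 - 5*(-5 + 3*(-5)) = -69 - 5*(-5 - 15) = -69 - 5*(-20) = -69 - 5/17*(-340) = -69 + 100 = 31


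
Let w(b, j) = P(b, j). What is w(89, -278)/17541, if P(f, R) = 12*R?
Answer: -1112/5847 ≈ -0.19018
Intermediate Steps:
w(b, j) = 12*j
w(89, -278)/17541 = (12*(-278))/17541 = -3336*1/17541 = -1112/5847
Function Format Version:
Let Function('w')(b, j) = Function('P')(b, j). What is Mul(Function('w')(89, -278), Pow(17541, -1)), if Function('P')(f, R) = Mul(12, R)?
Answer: Rational(-1112, 5847) ≈ -0.19018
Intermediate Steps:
Function('w')(b, j) = Mul(12, j)
Mul(Function('w')(89, -278), Pow(17541, -1)) = Mul(Mul(12, -278), Pow(17541, -1)) = Mul(-3336, Rational(1, 17541)) = Rational(-1112, 5847)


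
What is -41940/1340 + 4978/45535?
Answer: -95153369/3050845 ≈ -31.189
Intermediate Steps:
-41940/1340 + 4978/45535 = -41940*1/1340 + 4978*(1/45535) = -2097/67 + 4978/45535 = -95153369/3050845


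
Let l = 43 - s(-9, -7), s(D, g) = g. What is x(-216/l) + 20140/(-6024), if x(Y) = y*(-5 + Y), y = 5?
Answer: -376073/7530 ≈ -49.943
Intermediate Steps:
l = 50 (l = 43 - 1*(-7) = 43 + 7 = 50)
x(Y) = -25 + 5*Y (x(Y) = 5*(-5 + Y) = -25 + 5*Y)
x(-216/l) + 20140/(-6024) = (-25 + 5*(-216/50)) + 20140/(-6024) = (-25 + 5*(-216*1/50)) + 20140*(-1/6024) = (-25 + 5*(-108/25)) - 5035/1506 = (-25 - 108/5) - 5035/1506 = -233/5 - 5035/1506 = -376073/7530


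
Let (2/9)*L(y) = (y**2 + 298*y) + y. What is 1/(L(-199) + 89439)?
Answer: -1/111 ≈ -0.0090090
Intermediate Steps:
L(y) = 9*y**2/2 + 2691*y/2 (L(y) = 9*((y**2 + 298*y) + y)/2 = 9*(y**2 + 299*y)/2 = 9*y**2/2 + 2691*y/2)
1/(L(-199) + 89439) = 1/((9/2)*(-199)*(299 - 199) + 89439) = 1/((9/2)*(-199)*100 + 89439) = 1/(-89550 + 89439) = 1/(-111) = -1/111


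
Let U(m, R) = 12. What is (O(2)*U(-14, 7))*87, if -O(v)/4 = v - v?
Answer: 0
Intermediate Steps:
O(v) = 0 (O(v) = -4*(v - v) = -4*0 = 0)
(O(2)*U(-14, 7))*87 = (0*12)*87 = 0*87 = 0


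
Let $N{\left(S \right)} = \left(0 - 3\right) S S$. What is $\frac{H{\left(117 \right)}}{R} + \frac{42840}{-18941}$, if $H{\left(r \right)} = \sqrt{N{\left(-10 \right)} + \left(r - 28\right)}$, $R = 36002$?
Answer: $- \frac{42840}{18941} + \frac{i \sqrt{211}}{36002} \approx -2.2618 + 0.00040347 i$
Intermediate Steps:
$N{\left(S \right)} = - 3 S^{2}$ ($N{\left(S \right)} = - 3 S S = - 3 S^{2}$)
$H{\left(r \right)} = \sqrt{-328 + r}$ ($H{\left(r \right)} = \sqrt{- 3 \left(-10\right)^{2} + \left(r - 28\right)} = \sqrt{\left(-3\right) 100 + \left(-28 + r\right)} = \sqrt{-300 + \left(-28 + r\right)} = \sqrt{-328 + r}$)
$\frac{H{\left(117 \right)}}{R} + \frac{42840}{-18941} = \frac{\sqrt{-328 + 117}}{36002} + \frac{42840}{-18941} = \sqrt{-211} \cdot \frac{1}{36002} + 42840 \left(- \frac{1}{18941}\right) = i \sqrt{211} \cdot \frac{1}{36002} - \frac{42840}{18941} = \frac{i \sqrt{211}}{36002} - \frac{42840}{18941} = - \frac{42840}{18941} + \frac{i \sqrt{211}}{36002}$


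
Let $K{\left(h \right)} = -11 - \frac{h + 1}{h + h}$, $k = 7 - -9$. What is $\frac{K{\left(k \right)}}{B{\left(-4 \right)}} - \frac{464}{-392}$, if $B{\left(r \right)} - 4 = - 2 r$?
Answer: $\frac{1397}{6272} \approx 0.22274$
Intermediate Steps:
$k = 16$ ($k = 7 + 9 = 16$)
$B{\left(r \right)} = 4 - 2 r$
$K{\left(h \right)} = -11 - \frac{1 + h}{2 h}$
$\frac{K{\left(k \right)}}{B{\left(-4 \right)}} - \frac{464}{-392} = \frac{\frac{1}{2} \cdot \frac{1}{16} \left(-1 - 368\right)}{4 - -8} - \frac{464}{-392} = \frac{\frac{1}{2} \cdot \frac{1}{16} \left(-1 - 368\right)}{4 + 8} - - \frac{58}{49} = \frac{\frac{1}{2} \cdot \frac{1}{16} \left(-369\right)}{12} + \frac{58}{49} = \left(- \frac{369}{32}\right) \frac{1}{12} + \frac{58}{49} = - \frac{123}{128} + \frac{58}{49} = \frac{1397}{6272}$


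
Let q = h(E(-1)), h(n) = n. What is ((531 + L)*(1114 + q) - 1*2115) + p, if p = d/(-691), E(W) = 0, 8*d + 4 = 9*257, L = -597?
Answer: -418134701/5528 ≈ -75639.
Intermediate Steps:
d = 2309/8 (d = -½ + (9*257)/8 = -½ + (⅛)*2313 = -½ + 2313/8 = 2309/8 ≈ 288.63)
q = 0
p = -2309/5528 (p = (2309/8)/(-691) = (2309/8)*(-1/691) = -2309/5528 ≈ -0.41769)
((531 + L)*(1114 + q) - 1*2115) + p = ((531 - 597)*(1114 + 0) - 1*2115) - 2309/5528 = (-66*1114 - 2115) - 2309/5528 = (-73524 - 2115) - 2309/5528 = -75639 - 2309/5528 = -418134701/5528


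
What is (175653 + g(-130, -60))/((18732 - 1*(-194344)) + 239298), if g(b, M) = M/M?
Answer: 87827/226187 ≈ 0.38829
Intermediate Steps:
g(b, M) = 1
(175653 + g(-130, -60))/((18732 - 1*(-194344)) + 239298) = (175653 + 1)/((18732 - 1*(-194344)) + 239298) = 175654/((18732 + 194344) + 239298) = 175654/(213076 + 239298) = 175654/452374 = 175654*(1/452374) = 87827/226187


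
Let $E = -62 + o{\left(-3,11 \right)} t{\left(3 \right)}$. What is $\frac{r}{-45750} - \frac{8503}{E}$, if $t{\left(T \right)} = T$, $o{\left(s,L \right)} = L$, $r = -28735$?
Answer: $\frac{77969113}{265350} \approx 293.83$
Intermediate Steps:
$E = -29$ ($E = -62 + 11 \cdot 3 = -62 + 33 = -29$)
$\frac{r}{-45750} - \frac{8503}{E} = - \frac{28735}{-45750} - \frac{8503}{-29} = \left(-28735\right) \left(- \frac{1}{45750}\right) - - \frac{8503}{29} = \frac{5747}{9150} + \frac{8503}{29} = \frac{77969113}{265350}$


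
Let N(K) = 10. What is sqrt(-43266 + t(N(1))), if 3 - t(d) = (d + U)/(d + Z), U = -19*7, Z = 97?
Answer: I*sqrt(495304926)/107 ≈ 207.99*I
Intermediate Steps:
U = -133
t(d) = 3 - (-133 + d)/(97 + d) (t(d) = 3 - (d - 133)/(d + 97) = 3 - (-133 + d)/(97 + d))
sqrt(-43266 + t(N(1))) = sqrt(-43266 + 2*(212 + 10)/(97 + 10)) = sqrt(-43266 + 2*222/107) = sqrt(-43266 + 2*(1/107)*222) = sqrt(-43266 + 444/107) = sqrt(-4629018/107) = I*sqrt(495304926)/107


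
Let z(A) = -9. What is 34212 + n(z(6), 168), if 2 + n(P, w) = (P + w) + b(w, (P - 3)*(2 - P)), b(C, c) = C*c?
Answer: 12193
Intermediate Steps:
n(P, w) = -2 + P + w + w*(-3 + P)*(2 - P) (n(P, w) = -2 + ((P + w) + w*((P - 3)*(2 - P))) = -2 + ((P + w) + w*((-3 + P)*(2 - P))) = -2 + ((P + w) + w*(-3 + P)*(2 - P)) = -2 + (P + w + w*(-3 + P)*(2 - P)) = -2 + P + w + w*(-3 + P)*(2 - P))
34212 + n(z(6), 168) = 34212 + (-2 - 9 + 168 - 1*168*(6 + (-9)² - 5*(-9))) = 34212 + (-2 - 9 + 168 - 1*168*(6 + 81 + 45)) = 34212 + (-2 - 9 + 168 - 1*168*132) = 34212 + (-2 - 9 + 168 - 22176) = 34212 - 22019 = 12193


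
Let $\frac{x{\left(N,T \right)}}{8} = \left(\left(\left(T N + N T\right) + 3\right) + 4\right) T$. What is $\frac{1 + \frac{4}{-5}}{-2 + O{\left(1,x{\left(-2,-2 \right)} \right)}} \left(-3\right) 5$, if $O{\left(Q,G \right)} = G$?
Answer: $\frac{3}{242} \approx 0.012397$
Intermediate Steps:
$x{\left(N,T \right)} = 8 T \left(7 + 2 N T\right)$ ($x{\left(N,T \right)} = 8 \left(\left(\left(T N + N T\right) + 3\right) + 4\right) T = 8 \left(\left(\left(N T + N T\right) + 3\right) + 4\right) T = 8 \left(\left(2 N T + 3\right) + 4\right) T = 8 \left(\left(3 + 2 N T\right) + 4\right) T = 8 \left(7 + 2 N T\right) T = 8 T \left(7 + 2 N T\right)$)
$\frac{1 + \frac{4}{-5}}{-2 + O{\left(1,x{\left(-2,-2 \right)} \right)}} \left(-3\right) 5 = \frac{1 + \frac{4}{-5}}{-2 + 8 \left(-2\right) \left(7 + 2 \left(-2\right) \left(-2\right)\right)} \left(-3\right) 5 = \frac{1 + 4 \left(- \frac{1}{5}\right)}{-2 + 8 \left(-2\right) \left(7 + 8\right)} \left(-3\right) 5 = \frac{1 - \frac{4}{5}}{-2 + 8 \left(-2\right) 15} \left(-3\right) 5 = \frac{1}{5 \left(-2 - 240\right)} \left(-3\right) 5 = \frac{1}{5 \left(-242\right)} \left(-3\right) 5 = \frac{1}{5} \left(- \frac{1}{242}\right) \left(-3\right) 5 = \left(- \frac{1}{1210}\right) \left(-3\right) 5 = \frac{3}{1210} \cdot 5 = \frac{3}{242}$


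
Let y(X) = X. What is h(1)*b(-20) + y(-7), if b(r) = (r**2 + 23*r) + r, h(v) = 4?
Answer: -327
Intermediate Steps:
b(r) = r**2 + 24*r
h(1)*b(-20) + y(-7) = 4*(-20*(24 - 20)) - 7 = 4*(-20*4) - 7 = 4*(-80) - 7 = -320 - 7 = -327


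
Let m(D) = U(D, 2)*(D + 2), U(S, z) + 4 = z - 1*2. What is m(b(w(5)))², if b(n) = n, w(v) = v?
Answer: 784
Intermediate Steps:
U(S, z) = -6 + z (U(S, z) = -4 + (z - 1*2) = -4 + (z - 2) = -4 + (-2 + z) = -6 + z)
m(D) = -8 - 4*D (m(D) = (-6 + 2)*(D + 2) = -4*(2 + D) = -8 - 4*D)
m(b(w(5)))² = (-8 - 4*5)² = (-8 - 20)² = (-28)² = 784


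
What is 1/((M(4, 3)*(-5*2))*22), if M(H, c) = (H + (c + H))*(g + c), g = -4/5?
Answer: -1/5324 ≈ -0.00018783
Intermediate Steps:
g = -⅘ (g = -4*⅕ = -⅘ ≈ -0.80000)
M(H, c) = (-⅘ + c)*(c + 2*H) (M(H, c) = (H + (c + H))*(-⅘ + c) = (H + (H + c))*(-⅘ + c) = (c + 2*H)*(-⅘ + c) = (-⅘ + c)*(c + 2*H))
1/((M(4, 3)*(-5*2))*22) = 1/(((3² - 8/5*4 - ⅘*3 + 2*4*3)*(-5*2))*22) = 1/(((9 - 32/5 - 12/5 + 24)*(-10))*22) = 1/(((121/5)*(-10))*22) = 1/(-242*22) = 1/(-5324) = -1/5324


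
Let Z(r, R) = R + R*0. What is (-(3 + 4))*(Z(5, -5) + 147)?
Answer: -994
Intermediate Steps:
Z(r, R) = R (Z(r, R) = R + 0 = R)
(-(3 + 4))*(Z(5, -5) + 147) = (-(3 + 4))*(-5 + 147) = -1*7*142 = -7*142 = -994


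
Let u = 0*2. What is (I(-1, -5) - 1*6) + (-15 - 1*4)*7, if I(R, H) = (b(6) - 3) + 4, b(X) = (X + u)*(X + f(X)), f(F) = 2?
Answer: -90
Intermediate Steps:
u = 0
b(X) = X*(2 + X) (b(X) = (X + 0)*(X + 2) = X*(2 + X))
I(R, H) = 49 (I(R, H) = (6*(2 + 6) - 3) + 4 = (6*8 - 3) + 4 = (48 - 3) + 4 = 45 + 4 = 49)
(I(-1, -5) - 1*6) + (-15 - 1*4)*7 = (49 - 1*6) + (-15 - 1*4)*7 = (49 - 6) + (-15 - 4)*7 = 43 - 19*7 = 43 - 133 = -90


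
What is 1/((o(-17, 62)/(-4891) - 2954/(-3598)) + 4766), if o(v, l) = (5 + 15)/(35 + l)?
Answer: 121927739/581207703031 ≈ 0.00020978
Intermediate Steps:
o(v, l) = 20/(35 + l)
1/((o(-17, 62)/(-4891) - 2954/(-3598)) + 4766) = 1/(((20/(35 + 62))/(-4891) - 2954/(-3598)) + 4766) = 1/(((20/97)*(-1/4891) - 2954*(-1/3598)) + 4766) = 1/(((20*(1/97))*(-1/4891) + 211/257) + 4766) = 1/(((20/97)*(-1/4891) + 211/257) + 4766) = 1/((-20/474427 + 211/257) + 4766) = 1/(100098957/121927739 + 4766) = 1/(581207703031/121927739) = 121927739/581207703031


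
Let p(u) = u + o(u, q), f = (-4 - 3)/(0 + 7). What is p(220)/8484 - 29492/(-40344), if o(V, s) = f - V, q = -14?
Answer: 10423741/14261604 ≈ 0.73090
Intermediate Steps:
f = -1 (f = -7/7 = -7*⅐ = -1)
o(V, s) = -1 - V
p(u) = -1 (p(u) = u + (-1 - u) = -1)
p(220)/8484 - 29492/(-40344) = -1/8484 - 29492/(-40344) = -1*1/8484 - 29492*(-1/40344) = -1/8484 + 7373/10086 = 10423741/14261604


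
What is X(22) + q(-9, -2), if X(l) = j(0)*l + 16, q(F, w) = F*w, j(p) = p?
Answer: 34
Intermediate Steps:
X(l) = 16 (X(l) = 0*l + 16 = 0 + 16 = 16)
X(22) + q(-9, -2) = 16 - 9*(-2) = 16 + 18 = 34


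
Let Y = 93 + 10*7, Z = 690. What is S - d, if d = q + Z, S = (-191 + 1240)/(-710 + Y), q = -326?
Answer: -200157/547 ≈ -365.92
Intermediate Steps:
Y = 163 (Y = 93 + 70 = 163)
S = -1049/547 (S = (-191 + 1240)/(-710 + 163) = 1049/(-547) = 1049*(-1/547) = -1049/547 ≈ -1.9177)
d = 364 (d = -326 + 690 = 364)
S - d = -1049/547 - 1*364 = -1049/547 - 364 = -200157/547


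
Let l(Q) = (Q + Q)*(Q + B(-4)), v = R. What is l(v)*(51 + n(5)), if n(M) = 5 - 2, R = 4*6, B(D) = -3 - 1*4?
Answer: 44064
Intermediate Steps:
B(D) = -7 (B(D) = -3 - 4 = -7)
R = 24
v = 24
l(Q) = 2*Q*(-7 + Q) (l(Q) = (Q + Q)*(Q - 7) = (2*Q)*(-7 + Q) = 2*Q*(-7 + Q))
n(M) = 3
l(v)*(51 + n(5)) = (2*24*(-7 + 24))*(51 + 3) = (2*24*17)*54 = 816*54 = 44064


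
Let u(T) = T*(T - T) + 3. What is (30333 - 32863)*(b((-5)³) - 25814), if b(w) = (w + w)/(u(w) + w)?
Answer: 3983558370/61 ≈ 6.5304e+7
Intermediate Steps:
u(T) = 3 (u(T) = T*0 + 3 = 0 + 3 = 3)
b(w) = 2*w/(3 + w) (b(w) = (w + w)/(3 + w) = (2*w)/(3 + w) = 2*w/(3 + w))
(30333 - 32863)*(b((-5)³) - 25814) = (30333 - 32863)*(2*(-5)³/(3 + (-5)³) - 25814) = -2530*(2*(-125)/(3 - 125) - 25814) = -2530*(2*(-125)/(-122) - 25814) = -2530*(2*(-125)*(-1/122) - 25814) = -2530*(125/61 - 25814) = -2530*(-1574529/61) = 3983558370/61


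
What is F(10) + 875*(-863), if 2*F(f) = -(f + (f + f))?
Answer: -755140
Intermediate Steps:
F(f) = -3*f/2 (F(f) = (-(f + (f + f)))/2 = (-(f + 2*f))/2 = (-3*f)/2 = -3*f/2)
F(10) + 875*(-863) = -3/2*10 + 875*(-863) = -15 - 755125 = -755140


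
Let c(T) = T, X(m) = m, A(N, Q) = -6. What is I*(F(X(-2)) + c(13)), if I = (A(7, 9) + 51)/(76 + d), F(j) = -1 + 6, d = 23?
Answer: 90/11 ≈ 8.1818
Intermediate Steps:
F(j) = 5
I = 5/11 (I = (-6 + 51)/(76 + 23) = 45/99 = 45*(1/99) = 5/11 ≈ 0.45455)
I*(F(X(-2)) + c(13)) = 5*(5 + 13)/11 = (5/11)*18 = 90/11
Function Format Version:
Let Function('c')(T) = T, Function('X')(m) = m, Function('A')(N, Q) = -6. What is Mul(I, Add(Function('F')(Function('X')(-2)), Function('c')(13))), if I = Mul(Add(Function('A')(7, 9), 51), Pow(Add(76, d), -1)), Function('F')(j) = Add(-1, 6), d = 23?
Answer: Rational(90, 11) ≈ 8.1818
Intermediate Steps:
Function('F')(j) = 5
I = Rational(5, 11) (I = Mul(Add(-6, 51), Pow(Add(76, 23), -1)) = Mul(45, Pow(99, -1)) = Mul(45, Rational(1, 99)) = Rational(5, 11) ≈ 0.45455)
Mul(I, Add(Function('F')(Function('X')(-2)), Function('c')(13))) = Mul(Rational(5, 11), Add(5, 13)) = Mul(Rational(5, 11), 18) = Rational(90, 11)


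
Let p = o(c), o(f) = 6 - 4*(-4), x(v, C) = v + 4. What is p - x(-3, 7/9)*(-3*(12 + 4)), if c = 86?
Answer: 70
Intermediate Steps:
x(v, C) = 4 + v
o(f) = 22 (o(f) = 6 + 16 = 22)
p = 22
p - x(-3, 7/9)*(-3*(12 + 4)) = 22 - (4 - 3)*(-3*(12 + 4)) = 22 - (-3*16) = 22 - (-48) = 22 - 1*(-48) = 22 + 48 = 70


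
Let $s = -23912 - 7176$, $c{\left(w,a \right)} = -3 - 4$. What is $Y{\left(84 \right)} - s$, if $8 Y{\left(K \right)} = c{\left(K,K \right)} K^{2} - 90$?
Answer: $\frac{99611}{4} \approx 24903.0$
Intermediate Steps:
$c{\left(w,a \right)} = -7$ ($c{\left(w,a \right)} = -3 - 4 = -7$)
$s = -31088$ ($s = -23912 - 7176 = -31088$)
$Y{\left(K \right)} = - \frac{45}{4} - \frac{7 K^{2}}{8}$ ($Y{\left(K \right)} = \frac{- 7 K^{2} - 90}{8} = \frac{-90 - 7 K^{2}}{8} = - \frac{45}{4} - \frac{7 K^{2}}{8}$)
$Y{\left(84 \right)} - s = \left(- \frac{45}{4} - \frac{7 \cdot 84^{2}}{8}\right) - -31088 = \left(- \frac{45}{4} - 6174\right) + 31088 = - \frac{24741}{4} + 31088 = \frac{99611}{4}$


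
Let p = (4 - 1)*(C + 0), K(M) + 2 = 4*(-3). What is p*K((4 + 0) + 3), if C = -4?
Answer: 168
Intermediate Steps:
K(M) = -14 (K(M) = -2 + 4*(-3) = -2 - 12 = -14)
p = -12 (p = (4 - 1)*(-4 + 0) = 3*(-4) = -12)
p*K((4 + 0) + 3) = -12*(-14) = 168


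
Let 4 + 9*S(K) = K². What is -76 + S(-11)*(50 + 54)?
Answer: 1276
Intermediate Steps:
S(K) = -4/9 + K²/9
-76 + S(-11)*(50 + 54) = -76 + (-4/9 + (⅑)*(-11)²)*(50 + 54) = -76 + (-4/9 + (⅑)*121)*104 = -76 + (-4/9 + 121/9)*104 = -76 + 13*104 = -76 + 1352 = 1276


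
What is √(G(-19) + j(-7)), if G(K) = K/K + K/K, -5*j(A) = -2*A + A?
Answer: √15/5 ≈ 0.77460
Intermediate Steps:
j(A) = A/5 (j(A) = -(-2*A + A)/5 = -(-1)*A/5 = A/5)
G(K) = 2 (G(K) = 1 + 1 = 2)
√(G(-19) + j(-7)) = √(2 + (⅕)*(-7)) = √(2 - 7/5) = √(⅗) = √15/5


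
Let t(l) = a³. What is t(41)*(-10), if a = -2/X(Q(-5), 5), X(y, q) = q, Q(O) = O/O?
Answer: 16/25 ≈ 0.64000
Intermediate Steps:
Q(O) = 1
a = -⅖ (a = -2/5 = -2*⅕ = -⅖ ≈ -0.40000)
t(l) = -8/125 (t(l) = (-⅖)³ = -8/125)
t(41)*(-10) = -8/125*(-10) = 16/25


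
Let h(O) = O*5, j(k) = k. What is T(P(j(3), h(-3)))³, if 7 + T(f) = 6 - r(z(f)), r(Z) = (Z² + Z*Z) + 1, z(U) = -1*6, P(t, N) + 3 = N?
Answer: -405224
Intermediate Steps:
h(O) = 5*O
P(t, N) = -3 + N
z(U) = -6
r(Z) = 1 + 2*Z² (r(Z) = (Z² + Z²) + 1 = 2*Z² + 1 = 1 + 2*Z²)
T(f) = -74 (T(f) = -7 + (6 - (1 + 2*(-6)²)) = -7 + (6 - (1 + 2*36)) = -7 + (6 - (1 + 72)) = -7 + (6 - 1*73) = -7 + (6 - 73) = -7 - 67 = -74)
T(P(j(3), h(-3)))³ = (-74)³ = -405224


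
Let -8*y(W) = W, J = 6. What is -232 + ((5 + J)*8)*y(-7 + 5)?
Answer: -210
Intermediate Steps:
y(W) = -W/8
-232 + ((5 + J)*8)*y(-7 + 5) = -232 + ((5 + 6)*8)*(-(-7 + 5)/8) = -232 + (11*8)*(-⅛*(-2)) = -232 + 88*(¼) = -232 + 22 = -210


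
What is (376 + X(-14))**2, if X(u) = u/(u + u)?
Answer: 567009/4 ≈ 1.4175e+5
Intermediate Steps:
X(u) = 1/2 (X(u) = u/((2*u)) = u*(1/(2*u)) = 1/2)
(376 + X(-14))**2 = (376 + 1/2)**2 = (753/2)**2 = 567009/4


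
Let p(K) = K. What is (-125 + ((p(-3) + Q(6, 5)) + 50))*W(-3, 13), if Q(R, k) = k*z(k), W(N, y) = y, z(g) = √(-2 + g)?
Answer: -1014 + 65*√3 ≈ -901.42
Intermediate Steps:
Q(R, k) = k*√(-2 + k)
(-125 + ((p(-3) + Q(6, 5)) + 50))*W(-3, 13) = (-125 + ((-3 + 5*√(-2 + 5)) + 50))*13 = (-125 + ((-3 + 5*√3) + 50))*13 = (-125 + (47 + 5*√3))*13 = (-78 + 5*√3)*13 = -1014 + 65*√3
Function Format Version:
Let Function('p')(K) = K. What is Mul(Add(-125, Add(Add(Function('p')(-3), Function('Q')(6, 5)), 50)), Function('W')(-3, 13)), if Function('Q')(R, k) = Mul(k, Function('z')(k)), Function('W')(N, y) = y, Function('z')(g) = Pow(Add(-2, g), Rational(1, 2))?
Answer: Add(-1014, Mul(65, Pow(3, Rational(1, 2)))) ≈ -901.42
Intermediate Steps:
Function('Q')(R, k) = Mul(k, Pow(Add(-2, k), Rational(1, 2)))
Mul(Add(-125, Add(Add(Function('p')(-3), Function('Q')(6, 5)), 50)), Function('W')(-3, 13)) = Mul(Add(-125, Add(Add(-3, Mul(5, Pow(Add(-2, 5), Rational(1, 2)))), 50)), 13) = Mul(Add(-125, Add(Add(-3, Mul(5, Pow(3, Rational(1, 2)))), 50)), 13) = Mul(Add(-125, Add(47, Mul(5, Pow(3, Rational(1, 2))))), 13) = Mul(Add(-78, Mul(5, Pow(3, Rational(1, 2)))), 13) = Add(-1014, Mul(65, Pow(3, Rational(1, 2))))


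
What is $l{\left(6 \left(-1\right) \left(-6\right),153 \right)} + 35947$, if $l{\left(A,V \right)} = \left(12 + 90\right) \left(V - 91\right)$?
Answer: $42271$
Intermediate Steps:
$l{\left(A,V \right)} = -9282 + 102 V$ ($l{\left(A,V \right)} = 102 \left(-91 + V\right) = -9282 + 102 V$)
$l{\left(6 \left(-1\right) \left(-6\right),153 \right)} + 35947 = \left(-9282 + 102 \cdot 153\right) + 35947 = \left(-9282 + 15606\right) + 35947 = 6324 + 35947 = 42271$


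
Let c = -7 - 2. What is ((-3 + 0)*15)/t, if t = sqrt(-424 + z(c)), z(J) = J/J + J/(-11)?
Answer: 5*I*sqrt(1419)/86 ≈ 2.1901*I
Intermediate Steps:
c = -9
z(J) = 1 - J/11 (z(J) = 1 + J*(-1/11) = 1 - J/11)
t = 6*I*sqrt(1419)/11 (t = sqrt(-424 + (1 - 1/11*(-9))) = sqrt(-424 + (1 + 9/11)) = sqrt(-424 + 20/11) = sqrt(-4644/11) = 6*I*sqrt(1419)/11 ≈ 20.547*I)
((-3 + 0)*15)/t = ((-3 + 0)*15)/((6*I*sqrt(1419)/11)) = (-3*15)*(-I*sqrt(1419)/774) = -(-5)*I*sqrt(1419)/86 = 5*I*sqrt(1419)/86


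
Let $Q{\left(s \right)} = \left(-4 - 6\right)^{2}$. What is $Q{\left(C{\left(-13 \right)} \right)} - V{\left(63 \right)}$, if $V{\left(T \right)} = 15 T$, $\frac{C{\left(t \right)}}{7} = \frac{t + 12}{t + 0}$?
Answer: $-845$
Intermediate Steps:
$C{\left(t \right)} = \frac{7 \left(12 + t\right)}{t}$ ($C{\left(t \right)} = 7 \frac{t + 12}{t + 0} = 7 \frac{12 + t}{t} = \frac{7 \left(12 + t\right)}{t}$)
$Q{\left(s \right)} = 100$ ($Q{\left(s \right)} = \left(-10\right)^{2} = 100$)
$Q{\left(C{\left(-13 \right)} \right)} - V{\left(63 \right)} = 100 - 15 \cdot 63 = 100 - 945 = -845$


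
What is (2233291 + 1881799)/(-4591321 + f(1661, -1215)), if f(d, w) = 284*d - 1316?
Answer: -4115090/4120913 ≈ -0.99859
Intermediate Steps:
f(d, w) = -1316 + 284*d
(2233291 + 1881799)/(-4591321 + f(1661, -1215)) = (2233291 + 1881799)/(-4591321 + (-1316 + 284*1661)) = 4115090/(-4591321 + (-1316 + 471724)) = 4115090/(-4591321 + 470408) = 4115090/(-4120913) = 4115090*(-1/4120913) = -4115090/4120913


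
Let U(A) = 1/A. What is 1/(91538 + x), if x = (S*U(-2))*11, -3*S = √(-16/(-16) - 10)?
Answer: 366152/33516821897 - 22*I/33516821897 ≈ 1.0924e-5 - 6.5639e-10*I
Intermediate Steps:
S = -I (S = -√(-16/(-16) - 10)/3 = -√(-16*(-1/16) - 10)/3 = -√(1 - 10)/3 = -I ≈ -1.0*I)
x = 11*I/2 (x = (-I/(-2))*11 = (-I*(-½))*11 = (I/2)*11 = 11*I/2 ≈ 5.5*I)
1/(91538 + x) = 1/(91538 + 11*I/2) = 4*(91538 - 11*I/2)/33516821897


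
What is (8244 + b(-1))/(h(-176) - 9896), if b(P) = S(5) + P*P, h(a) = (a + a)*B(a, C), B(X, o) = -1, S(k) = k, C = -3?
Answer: -4125/4772 ≈ -0.86442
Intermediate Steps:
h(a) = -2*a (h(a) = (a + a)*(-1) = (2*a)*(-1) = -2*a)
b(P) = 5 + P**2 (b(P) = 5 + P*P = 5 + P**2)
(8244 + b(-1))/(h(-176) - 9896) = (8244 + (5 + (-1)**2))/(-2*(-176) - 9896) = (8244 + (5 + 1))/(352 - 9896) = (8244 + 6)/(-9544) = 8250*(-1/9544) = -4125/4772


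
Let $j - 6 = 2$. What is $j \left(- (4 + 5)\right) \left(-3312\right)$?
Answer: $238464$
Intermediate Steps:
$j = 8$ ($j = 6 + 2 = 8$)
$j \left(- (4 + 5)\right) \left(-3312\right) = 8 \left(- (4 + 5)\right) \left(-3312\right) = 8 \left(\left(-1\right) 9\right) \left(-3312\right) = 8 \left(-9\right) \left(-3312\right) = \left(-72\right) \left(-3312\right) = 238464$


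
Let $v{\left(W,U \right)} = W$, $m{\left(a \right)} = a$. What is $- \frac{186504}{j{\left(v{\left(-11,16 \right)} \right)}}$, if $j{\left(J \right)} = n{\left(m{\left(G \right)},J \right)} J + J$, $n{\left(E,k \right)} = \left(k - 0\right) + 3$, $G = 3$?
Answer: $- \frac{186504}{77} \approx -2422.1$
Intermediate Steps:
$n{\left(E,k \right)} = 3 + k$ ($n{\left(E,k \right)} = \left(k + 0\right) + 3 = k + 3 = 3 + k$)
$j{\left(J \right)} = J + J \left(3 + J\right)$ ($j{\left(J \right)} = \left(3 + J\right) J + J = J \left(3 + J\right) + J = J + J \left(3 + J\right)$)
$- \frac{186504}{j{\left(v{\left(-11,16 \right)} \right)}} = - \frac{186504}{\left(-11\right) \left(4 - 11\right)} = - \frac{186504}{\left(-11\right) \left(-7\right)} = - \frac{186504}{77}$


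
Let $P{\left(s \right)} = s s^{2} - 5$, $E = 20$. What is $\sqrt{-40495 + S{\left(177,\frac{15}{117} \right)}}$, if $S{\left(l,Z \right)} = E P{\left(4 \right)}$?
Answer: $i \sqrt{39315} \approx 198.28 i$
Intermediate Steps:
$P{\left(s \right)} = -5 + s^{3}$ ($P{\left(s \right)} = s^{3} - 5 = -5 + s^{3}$)
$S{\left(l,Z \right)} = 1180$ ($S{\left(l,Z \right)} = 20 \left(-5 + 4^{3}\right) = 20 \left(-5 + 64\right) = 20 \cdot 59 = 1180$)
$\sqrt{-40495 + S{\left(177,\frac{15}{117} \right)}} = \sqrt{-40495 + 1180} = \sqrt{-39315} = i \sqrt{39315}$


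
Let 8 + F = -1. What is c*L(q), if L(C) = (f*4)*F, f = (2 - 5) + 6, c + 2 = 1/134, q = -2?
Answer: 14418/67 ≈ 215.19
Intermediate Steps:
c = -267/134 (c = -2 + 1/134 = -267/134 ≈ -1.9925)
f = 3 (f = -3 + 6 = 3)
F = -9 (F = -8 - 1 = -9)
L(C) = -108 (L(C) = (3*4)*(-9) = 12*(-9) = -108)
c*L(q) = -267/134*(-108) = 14418/67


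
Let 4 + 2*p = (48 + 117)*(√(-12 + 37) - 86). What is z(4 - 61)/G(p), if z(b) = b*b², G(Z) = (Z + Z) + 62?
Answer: 185193/13307 ≈ 13.917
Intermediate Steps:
p = -13369/2 (p = -2 + ((48 + 117)*(√(-12 + 37) - 86))/2 = -2 + (165*(√25 - 86))/2 = -2 + (165*(5 - 86))/2 = -2 + (165*(-81))/2 = -2 + (½)*(-13365) = -2 - 13365/2 = -13369/2 ≈ -6684.5)
G(Z) = 62 + 2*Z (G(Z) = 2*Z + 62 = 62 + 2*Z)
z(b) = b³
z(4 - 61)/G(p) = (4 - 61)³/(62 + 2*(-13369/2)) = (-57)³/(62 - 13369) = -185193/(-13307) = -185193*(-1/13307) = 185193/13307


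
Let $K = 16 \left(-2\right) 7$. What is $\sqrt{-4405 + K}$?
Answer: $i \sqrt{4629} \approx 68.037 i$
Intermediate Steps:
$K = -224$ ($K = \left(-32\right) 7 = -224$)
$\sqrt{-4405 + K} = \sqrt{-4405 - 224} = \sqrt{-4629} = i \sqrt{4629}$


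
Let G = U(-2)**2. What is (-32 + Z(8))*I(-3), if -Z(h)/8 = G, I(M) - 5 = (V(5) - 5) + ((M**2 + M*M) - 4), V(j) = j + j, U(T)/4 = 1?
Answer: -3840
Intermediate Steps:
U(T) = 4 (U(T) = 4*1 = 4)
V(j) = 2*j
I(M) = 6 + 2*M**2 (I(M) = 5 + ((2*5 - 5) + ((M**2 + M*M) - 4)) = 5 + ((10 - 5) + ((M**2 + M**2) - 4)) = 5 + (5 + (2*M**2 - 4)) = 5 + (5 + (-4 + 2*M**2)) = 5 + (1 + 2*M**2) = 6 + 2*M**2)
G = 16 (G = 4**2 = 16)
Z(h) = -128 (Z(h) = -8*16 = -128)
(-32 + Z(8))*I(-3) = (-32 - 128)*(6 + 2*(-3)**2) = -160*(6 + 2*9) = -160*(6 + 18) = -160*24 = -3840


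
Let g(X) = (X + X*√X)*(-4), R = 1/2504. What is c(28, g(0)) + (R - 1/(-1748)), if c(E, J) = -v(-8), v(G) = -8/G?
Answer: -1093185/1094248 ≈ -0.99903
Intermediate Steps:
R = 1/2504 ≈ 0.00039936
g(X) = -4*X - 4*X^(3/2) (g(X) = (X + X^(3/2))*(-4) = -4*X - 4*X^(3/2))
c(E, J) = -1 (c(E, J) = -(-8)/(-8) = -(-8)*(-1)/8 = -1*1 = -1)
c(28, g(0)) + (R - 1/(-1748)) = -1 + (1/2504 - 1/(-1748)) = -1 + (1/2504 - 1*(-1/1748)) = -1 + (1/2504 + 1/1748) = -1 + 1063/1094248 = -1093185/1094248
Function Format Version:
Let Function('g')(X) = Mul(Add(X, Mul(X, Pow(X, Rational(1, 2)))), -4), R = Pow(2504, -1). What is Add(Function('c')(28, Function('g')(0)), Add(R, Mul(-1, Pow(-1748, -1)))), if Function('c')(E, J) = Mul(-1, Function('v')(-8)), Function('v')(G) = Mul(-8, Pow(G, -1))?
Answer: Rational(-1093185, 1094248) ≈ -0.99903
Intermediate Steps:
R = Rational(1, 2504) ≈ 0.00039936
Function('g')(X) = Add(Mul(-4, X), Mul(-4, Pow(X, Rational(3, 2)))) (Function('g')(X) = Mul(Add(X, Pow(X, Rational(3, 2))), -4) = Add(Mul(-4, X), Mul(-4, Pow(X, Rational(3, 2)))))
Function('c')(E, J) = -1 (Function('c')(E, J) = Mul(-1, Mul(-8, Pow(-8, -1))) = Mul(-1, Mul(-8, Rational(-1, 8))) = Mul(-1, 1) = -1)
Add(Function('c')(28, Function('g')(0)), Add(R, Mul(-1, Pow(-1748, -1)))) = Add(-1, Add(Rational(1, 2504), Mul(-1, Pow(-1748, -1)))) = Add(-1, Add(Rational(1, 2504), Mul(-1, Rational(-1, 1748)))) = Add(-1, Add(Rational(1, 2504), Rational(1, 1748))) = Add(-1, Rational(1063, 1094248)) = Rational(-1093185, 1094248)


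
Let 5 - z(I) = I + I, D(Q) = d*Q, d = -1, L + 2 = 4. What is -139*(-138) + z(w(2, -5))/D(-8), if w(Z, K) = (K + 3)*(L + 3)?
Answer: 153481/8 ≈ 19185.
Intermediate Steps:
L = 2 (L = -2 + 4 = 2)
w(Z, K) = 15 + 5*K (w(Z, K) = (K + 3)*(2 + 3) = (3 + K)*5 = 15 + 5*K)
D(Q) = -Q
z(I) = 5 - 2*I (z(I) = 5 - (I + I) = 5 - 2*I)
-139*(-138) + z(w(2, -5))/D(-8) = -139*(-138) + (5 - 2*(15 + 5*(-5)))/((-1*(-8))) = 19182 + (5 - 2*(15 - 25))/8 = 19182 + (5 - 2*(-10))*(⅛) = 19182 + (5 + 20)*(⅛) = 19182 + 25*(⅛) = 19182 + 25/8 = 153481/8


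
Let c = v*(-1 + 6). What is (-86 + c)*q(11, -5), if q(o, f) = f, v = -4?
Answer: 530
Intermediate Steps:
c = -20 (c = -4*(-1 + 6) = -4*5 = -20)
(-86 + c)*q(11, -5) = (-86 - 20)*(-5) = -106*(-5) = 530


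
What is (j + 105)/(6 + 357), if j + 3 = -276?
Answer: -58/121 ≈ -0.47934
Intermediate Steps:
j = -279 (j = -3 - 276 = -279)
(j + 105)/(6 + 357) = (-279 + 105)/(6 + 357) = -174/363 = -174*1/363 = -58/121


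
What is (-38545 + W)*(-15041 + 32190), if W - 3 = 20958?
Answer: -301548016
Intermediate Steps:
W = 20961 (W = 3 + 20958 = 20961)
(-38545 + W)*(-15041 + 32190) = (-38545 + 20961)*(-15041 + 32190) = -17584*17149 = -301548016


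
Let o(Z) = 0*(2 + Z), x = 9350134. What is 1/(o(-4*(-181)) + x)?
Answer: 1/9350134 ≈ 1.0695e-7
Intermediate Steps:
o(Z) = 0
1/(o(-4*(-181)) + x) = 1/(0 + 9350134) = 1/9350134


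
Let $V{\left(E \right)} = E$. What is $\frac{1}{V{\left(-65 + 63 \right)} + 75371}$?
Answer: $\frac{1}{75369} \approx 1.3268 \cdot 10^{-5}$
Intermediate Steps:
$\frac{1}{V{\left(-65 + 63 \right)} + 75371} = \frac{1}{\left(-65 + 63\right) + 75371} = \frac{1}{-2 + 75371} = \frac{1}{75369}$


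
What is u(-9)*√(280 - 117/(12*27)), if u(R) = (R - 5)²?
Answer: 98*√10067/3 ≈ 3277.6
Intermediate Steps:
u(R) = (-5 + R)²
u(-9)*√(280 - 117/(12*27)) = (-5 - 9)²*√(280 - 117/(12*27)) = (-14)²*√(280 - 117/324) = 196*√(280 - 117*1/324) = 196*√(280 - 13/36) = 196*√(10067/36) = 196*(√10067/6) = 98*√10067/3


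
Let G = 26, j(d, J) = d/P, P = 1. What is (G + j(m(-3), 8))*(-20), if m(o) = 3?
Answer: -580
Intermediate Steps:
j(d, J) = d (j(d, J) = d/1 = d*1 = d)
(G + j(m(-3), 8))*(-20) = (26 + 3)*(-20) = 29*(-20) = -580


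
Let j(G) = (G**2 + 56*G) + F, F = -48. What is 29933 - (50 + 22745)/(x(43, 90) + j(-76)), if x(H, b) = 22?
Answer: 44697107/1494 ≈ 29918.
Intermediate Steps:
j(G) = -48 + G**2 + 56*G (j(G) = (G**2 + 56*G) - 48 = -48 + G**2 + 56*G)
29933 - (50 + 22745)/(x(43, 90) + j(-76)) = 29933 - (50 + 22745)/(22 + (-48 + (-76)**2 + 56*(-76))) = 29933 - 22795/(22 + (-48 + 5776 - 4256)) = 29933 - 22795/(22 + 1472) = 29933 - 22795/1494 = 44697107/1494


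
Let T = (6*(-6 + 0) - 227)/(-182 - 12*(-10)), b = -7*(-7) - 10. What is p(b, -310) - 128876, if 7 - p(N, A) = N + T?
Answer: -7992559/62 ≈ -1.2891e+5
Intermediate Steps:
b = 39 (b = 49 - 10 = 39)
T = 263/62 (T = (6*(-6) - 227)/(-182 + 120) = (-36 - 227)/(-62) = -263*(-1/62) = 263/62 ≈ 4.2419)
p(N, A) = 171/62 - N (p(N, A) = 7 - (N + 263/62) = 7 - (263/62 + N) = 7 + (-263/62 - N) = 171/62 - N)
p(b, -310) - 128876 = (171/62 - 1*39) - 128876 = (171/62 - 39) - 128876 = -2247/62 - 128876 = -7992559/62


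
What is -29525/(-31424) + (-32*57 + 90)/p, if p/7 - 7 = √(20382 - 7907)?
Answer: 70227811/65079104 - 1445*√499/14497 ≈ -1.1475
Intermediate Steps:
p = 49 + 35*√499 (p = 49 + 7*√(20382 - 7907) = 49 + 7*√12475 = 49 + 7*(5*√499) = 49 + 35*√499 ≈ 830.84)
-29525/(-31424) + (-32*57 + 90)/p = -29525/(-31424) + (-32*57 + 90)/(49 + 35*√499) = -29525*(-1/31424) + (-1824 + 90)/(49 + 35*√499) = 29525/31424 - 1734/(49 + 35*√499)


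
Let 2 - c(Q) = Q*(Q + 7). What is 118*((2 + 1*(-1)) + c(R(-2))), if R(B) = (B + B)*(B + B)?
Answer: -43070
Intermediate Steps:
R(B) = 4*B² (R(B) = (2*B)*(2*B) = 4*B²)
c(Q) = 2 - Q*(7 + Q) (c(Q) = 2 - Q*(Q + 7) = 2 - Q*(7 + Q))
118*((2 + 1*(-1)) + c(R(-2))) = 118*((2 + 1*(-1)) + (2 - (4*(-2)²)² - 28*(-2)²)) = 118*((2 - 1) + (2 - (4*4)² - 28*4)) = 118*(1 + (2 - 1*16² - 7*16)) = 118*(1 + (2 - 1*256 - 112)) = 118*(1 + (2 - 256 - 112)) = 118*(1 - 366) = 118*(-365) = -43070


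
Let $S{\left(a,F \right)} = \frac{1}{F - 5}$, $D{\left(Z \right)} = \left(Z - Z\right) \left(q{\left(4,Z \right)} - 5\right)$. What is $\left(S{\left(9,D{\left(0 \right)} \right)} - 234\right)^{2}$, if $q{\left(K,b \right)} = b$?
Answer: $\frac{1371241}{25} \approx 54850.0$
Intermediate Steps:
$D{\left(Z \right)} = 0$ ($D{\left(Z \right)} = \left(Z - Z\right) \left(Z - 5\right) = 0 \left(-5 + Z\right) = 0$)
$S{\left(a,F \right)} = \frac{1}{-5 + F}$
$\left(S{\left(9,D{\left(0 \right)} \right)} - 234\right)^{2} = \left(\frac{1}{-5 + 0} - 234\right)^{2} = \left(\frac{1}{-5} - 234\right)^{2} = \left(- \frac{1}{5} - 234\right)^{2} = \left(- \frac{1171}{5}\right)^{2} = \frac{1371241}{25}$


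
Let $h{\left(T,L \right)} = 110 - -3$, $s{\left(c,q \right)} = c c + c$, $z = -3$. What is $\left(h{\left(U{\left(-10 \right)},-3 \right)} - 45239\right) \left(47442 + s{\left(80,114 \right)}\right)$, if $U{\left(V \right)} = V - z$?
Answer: $-2433284172$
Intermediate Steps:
$U{\left(V \right)} = 3 + V$ ($U{\left(V \right)} = V - -3 = V + 3 = 3 + V$)
$s{\left(c,q \right)} = c + c^{2}$ ($s{\left(c,q \right)} = c^{2} + c = c + c^{2}$)
$h{\left(T,L \right)} = 113$ ($h{\left(T,L \right)} = 110 + 3 = 113$)
$\left(h{\left(U{\left(-10 \right)},-3 \right)} - 45239\right) \left(47442 + s{\left(80,114 \right)}\right) = \left(113 - 45239\right) \left(47442 + 80 \left(1 + 80\right)\right) = - 45126 \left(47442 + 80 \cdot 81\right) = - 45126 \left(47442 + 6480\right) = \left(-45126\right) 53922 = -2433284172$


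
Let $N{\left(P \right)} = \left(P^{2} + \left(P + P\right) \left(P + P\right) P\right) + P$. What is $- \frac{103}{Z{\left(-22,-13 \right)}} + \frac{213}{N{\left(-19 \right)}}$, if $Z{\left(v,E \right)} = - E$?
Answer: $- \frac{2793451}{352222} \approx -7.9309$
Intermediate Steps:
$N{\left(P \right)} = P + P^{2} + 4 P^{3}$ ($N{\left(P \right)} = \left(P^{2} + 2 P 2 P P\right) + P = \left(P^{2} + 4 P^{2} P\right) + P = \left(P^{2} + 4 P^{3}\right) + P = P + P^{2} + 4 P^{3}$)
$- \frac{103}{Z{\left(-22,-13 \right)}} + \frac{213}{N{\left(-19 \right)}} = - \frac{103}{\left(-1\right) \left(-13\right)} + \frac{213}{\left(-19\right) \left(1 - 19 + 4 \left(-19\right)^{2}\right)} = - \frac{103}{13} + \frac{213}{\left(-19\right) \left(1 - 19 + 4 \cdot 361\right)} = \left(-103\right) \frac{1}{13} + \frac{213}{\left(-19\right) \left(1 - 19 + 1444\right)} = - \frac{103}{13} + \frac{213}{\left(-19\right) 1426} = - \frac{103}{13} + \frac{213}{-27094} = - \frac{103}{13} + 213 \left(- \frac{1}{27094}\right) = - \frac{103}{13} - \frac{213}{27094} = - \frac{2793451}{352222}$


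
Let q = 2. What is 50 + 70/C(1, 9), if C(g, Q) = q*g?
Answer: 85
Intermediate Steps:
C(g, Q) = 2*g
50 + 70/C(1, 9) = 50 + 70/(2*1) = 50 + 70/2 = 50 + (1/2)*70 = 50 + 35 = 85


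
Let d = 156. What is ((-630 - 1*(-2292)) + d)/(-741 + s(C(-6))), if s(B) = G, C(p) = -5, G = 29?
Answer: -909/356 ≈ -2.5534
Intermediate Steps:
s(B) = 29
((-630 - 1*(-2292)) + d)/(-741 + s(C(-6))) = ((-630 - 1*(-2292)) + 156)/(-741 + 29) = ((-630 + 2292) + 156)/(-712) = (1662 + 156)*(-1/712) = 1818*(-1/712) = -909/356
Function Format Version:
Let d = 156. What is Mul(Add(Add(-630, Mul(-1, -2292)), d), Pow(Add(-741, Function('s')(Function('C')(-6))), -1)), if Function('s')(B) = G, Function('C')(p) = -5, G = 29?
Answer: Rational(-909, 356) ≈ -2.5534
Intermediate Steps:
Function('s')(B) = 29
Mul(Add(Add(-630, Mul(-1, -2292)), d), Pow(Add(-741, Function('s')(Function('C')(-6))), -1)) = Mul(Add(Add(-630, Mul(-1, -2292)), 156), Pow(Add(-741, 29), -1)) = Mul(Add(Add(-630, 2292), 156), Pow(-712, -1)) = Mul(Add(1662, 156), Rational(-1, 712)) = Mul(1818, Rational(-1, 712)) = Rational(-909, 356)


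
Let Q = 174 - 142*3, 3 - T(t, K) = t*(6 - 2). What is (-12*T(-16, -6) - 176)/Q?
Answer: 35/9 ≈ 3.8889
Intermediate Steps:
T(t, K) = 3 - 4*t (T(t, K) = 3 - t*(6 - 2) = 3 - t*4 = 3 - 4*t)
Q = -252 (Q = 174 - 426 = -252)
(-12*T(-16, -6) - 176)/Q = (-12*(3 - 4*(-16)) - 176)/(-252) = (-12*(3 + 64) - 176)*(-1/252) = (-12*67 - 176)*(-1/252) = (-804 - 176)*(-1/252) = -980*(-1/252) = 35/9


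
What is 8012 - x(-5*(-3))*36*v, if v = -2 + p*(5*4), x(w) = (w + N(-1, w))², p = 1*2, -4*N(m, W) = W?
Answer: -330251/2 ≈ -1.6513e+5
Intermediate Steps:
N(m, W) = -W/4
p = 2
x(w) = 9*w²/16 (x(w) = (w - w/4)² = (3*w/4)² = 9*w²/16)
v = 38 (v = -2 + 2*(5*4) = -2 + 2*20 = -2 + 40 = 38)
8012 - x(-5*(-3))*36*v = 8012 - (9*(-5*(-3))²/16)*36*38 = 8012 - ((9/16)*15²)*36*38 = 8012 - ((9/16)*225)*36*38 = 8012 - (2025/16)*36*38 = 8012 - 18225*38/4 = 8012 - 1*346275/2 = 8012 - 346275/2 = -330251/2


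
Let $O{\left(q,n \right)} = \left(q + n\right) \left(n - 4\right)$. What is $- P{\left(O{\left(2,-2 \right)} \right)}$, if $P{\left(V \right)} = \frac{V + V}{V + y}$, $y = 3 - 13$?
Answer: $0$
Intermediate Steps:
$O{\left(q,n \right)} = \left(-4 + n\right) \left(n + q\right)$ ($O{\left(q,n \right)} = \left(n + q\right) \left(-4 + n\right) = \left(-4 + n\right) \left(n + q\right)$)
$y = -10$ ($y = 3 - 13 = -10$)
$P{\left(V \right)} = \frac{2 V}{-10 + V}$ ($P{\left(V \right)} = \frac{V + V}{V - 10} = \frac{2 V}{-10 + V}$)
$- P{\left(O{\left(2,-2 \right)} \right)} = - \frac{2 \left(\left(-2\right)^{2} - -8 - 8 - 4\right)}{-10 - \left(4 - 4\right)} = - \frac{2 \left(4 + 8 - 8 - 4\right)}{-10 + \left(4 + 8 - 8 - 4\right)} = - \frac{2 \cdot 0}{-10 + 0} = - \frac{2 \cdot 0}{-10} = - \frac{2 \cdot 0 \left(-1\right)}{10} = \left(-1\right) 0 = 0$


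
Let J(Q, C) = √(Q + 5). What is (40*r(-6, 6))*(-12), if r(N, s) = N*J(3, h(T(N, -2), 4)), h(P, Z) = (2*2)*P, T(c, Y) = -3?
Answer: 5760*√2 ≈ 8145.9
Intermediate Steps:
h(P, Z) = 4*P
J(Q, C) = √(5 + Q)
r(N, s) = 2*N*√2 (r(N, s) = N*√(5 + 3) = N*√8 = N*(2*√2) = 2*N*√2)
(40*r(-6, 6))*(-12) = (40*(2*(-6)*√2))*(-12) = (40*(-12*√2))*(-12) = -480*√2*(-12) = 5760*√2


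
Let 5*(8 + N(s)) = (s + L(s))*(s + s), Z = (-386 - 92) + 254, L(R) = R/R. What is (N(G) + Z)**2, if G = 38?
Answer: 3254416/25 ≈ 1.3018e+5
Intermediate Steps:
L(R) = 1
Z = -224 (Z = -478 + 254 = -224)
N(s) = -8 + 2*s*(1 + s)/5 (N(s) = -8 + ((s + 1)*(s + s))/5 = -8 + ((1 + s)*(2*s))/5 = -8 + (2*s*(1 + s))/5 = -8 + 2*s*(1 + s)/5)
(N(G) + Z)**2 = ((-8 + (2/5)*38 + (2/5)*38**2) - 224)**2 = ((-8 + 76/5 + (2/5)*1444) - 224)**2 = ((-8 + 76/5 + 2888/5) - 224)**2 = (2924/5 - 224)**2 = (1804/5)**2 = 3254416/25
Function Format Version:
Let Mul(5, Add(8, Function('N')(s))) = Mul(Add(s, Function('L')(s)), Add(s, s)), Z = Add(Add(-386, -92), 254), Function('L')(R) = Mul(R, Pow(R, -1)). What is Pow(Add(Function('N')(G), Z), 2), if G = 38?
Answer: Rational(3254416, 25) ≈ 1.3018e+5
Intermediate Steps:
Function('L')(R) = 1
Z = -224 (Z = Add(-478, 254) = -224)
Function('N')(s) = Add(-8, Mul(Rational(2, 5), s, Add(1, s))) (Function('N')(s) = Add(-8, Mul(Rational(1, 5), Mul(Add(s, 1), Add(s, s)))) = Add(-8, Mul(Rational(1, 5), Mul(Add(1, s), Mul(2, s)))) = Add(-8, Mul(Rational(1, 5), Mul(2, s, Add(1, s)))) = Add(-8, Mul(Rational(2, 5), s, Add(1, s))))
Pow(Add(Function('N')(G), Z), 2) = Pow(Add(Add(-8, Mul(Rational(2, 5), 38), Mul(Rational(2, 5), Pow(38, 2))), -224), 2) = Pow(Add(Add(-8, Rational(76, 5), Mul(Rational(2, 5), 1444)), -224), 2) = Pow(Add(Add(-8, Rational(76, 5), Rational(2888, 5)), -224), 2) = Pow(Add(Rational(2924, 5), -224), 2) = Pow(Rational(1804, 5), 2) = Rational(3254416, 25)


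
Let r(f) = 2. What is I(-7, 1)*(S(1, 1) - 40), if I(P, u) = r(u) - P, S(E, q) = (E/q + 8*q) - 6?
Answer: -333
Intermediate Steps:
S(E, q) = -6 + 8*q + E/q (S(E, q) = (E/q + 8*q) - 6 = (8*q + E/q) - 6 = -6 + 8*q + E/q)
I(P, u) = 2 - P
I(-7, 1)*(S(1, 1) - 40) = (2 - 1*(-7))*((-6 + 8*1 + 1/1) - 40) = (2 + 7)*((-6 + 8 + 1*1) - 40) = 9*((-6 + 8 + 1) - 40) = 9*(3 - 40) = 9*(-37) = -333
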